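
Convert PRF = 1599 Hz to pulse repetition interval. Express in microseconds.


PRI = 1/1599 = 0.0006253909 s = 625.4 us

625.4 us


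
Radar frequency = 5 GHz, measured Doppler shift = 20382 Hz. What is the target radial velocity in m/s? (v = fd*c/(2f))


v = 20382 * 3e8 / (2 * 5000000000.0) = 611.5 m/s

611.5 m/s


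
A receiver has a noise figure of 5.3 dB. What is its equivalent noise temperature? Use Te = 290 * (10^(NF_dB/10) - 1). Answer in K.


NF_lin = 10^(5.3/10) = 3.388442
Te = 290 * (3.388442 - 1) = 692.6 K

692.6 K


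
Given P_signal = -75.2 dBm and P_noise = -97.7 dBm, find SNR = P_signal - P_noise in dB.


SNR = -75.2 - (-97.7) = 22.5 dB

22.5 dB


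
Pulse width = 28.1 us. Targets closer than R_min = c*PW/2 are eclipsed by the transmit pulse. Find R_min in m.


R_min = 3e8 * 28.1e-6 / 2 = 4215.0 m

4215.0 m


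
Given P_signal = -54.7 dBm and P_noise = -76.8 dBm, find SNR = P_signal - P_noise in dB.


SNR = -54.7 - (-76.8) = 22.1 dB

22.1 dB


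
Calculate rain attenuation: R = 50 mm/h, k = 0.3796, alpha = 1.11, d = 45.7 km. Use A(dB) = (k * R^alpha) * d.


gamma = 0.3796 * 50^1.11 = 29.18656 dB/km
A = 29.18656 * 45.7 = 1333.83 dB

1333.83 dB


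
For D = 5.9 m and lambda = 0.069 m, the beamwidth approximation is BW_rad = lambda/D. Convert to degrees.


BW_rad = 0.069 / 5.9 = 0.011695
BW_deg = 0.67 degrees

0.67 degrees


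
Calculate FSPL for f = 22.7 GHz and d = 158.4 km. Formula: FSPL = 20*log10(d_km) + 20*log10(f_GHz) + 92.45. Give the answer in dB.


20*log10(158.4) = 44.0
20*log10(22.7) = 27.12
FSPL = 163.6 dB

163.6 dB


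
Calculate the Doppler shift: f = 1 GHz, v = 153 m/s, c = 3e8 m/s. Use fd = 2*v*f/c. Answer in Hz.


fd = 2 * 153 * 1000000000.0 / 3e8 = 1020.0 Hz

1020.0 Hz


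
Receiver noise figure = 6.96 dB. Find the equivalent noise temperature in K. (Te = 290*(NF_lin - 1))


NF_lin = 10^(6.96/10) = 4.965923
Te = 290 * (4.965923 - 1) = 1150.1 K

1150.1 K


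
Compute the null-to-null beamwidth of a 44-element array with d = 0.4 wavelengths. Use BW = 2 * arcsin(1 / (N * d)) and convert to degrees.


1/(N*d) = 1/(44*0.4) = 0.056818
BW = 2*arcsin(0.056818) = 6.5 degrees

6.5 degrees


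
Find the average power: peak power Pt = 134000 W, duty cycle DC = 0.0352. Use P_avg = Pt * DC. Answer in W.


P_avg = 134000 * 0.0352 = 4716.8 W

4716.8 W


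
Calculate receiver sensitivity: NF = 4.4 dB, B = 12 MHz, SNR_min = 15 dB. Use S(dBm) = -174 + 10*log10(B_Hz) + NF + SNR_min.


10*log10(12000000.0) = 70.79
S = -174 + 70.79 + 4.4 + 15 = -83.8 dBm

-83.8 dBm


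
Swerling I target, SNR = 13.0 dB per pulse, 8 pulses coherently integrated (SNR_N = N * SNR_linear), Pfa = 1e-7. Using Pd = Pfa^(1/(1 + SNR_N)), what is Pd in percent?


SNR_lin = 10^(13.0/10) = 19.95262
SNR_N = 8 * 19.95262 = 159.62096
1/(1 + SNR_N) = 1/160.62096 = 0.0062258
Pd = (1e-7)^0.0062258 = 0.90452
Pd = 90.5%

90.5%


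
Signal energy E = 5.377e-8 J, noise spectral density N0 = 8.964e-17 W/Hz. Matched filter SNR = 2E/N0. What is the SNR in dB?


SNR_lin = 2 * 5.377e-8 / 8.964e-17 = 1.2e9
SNR_dB = 10*log10(1.2e9) = 90.8 dB

90.8 dB


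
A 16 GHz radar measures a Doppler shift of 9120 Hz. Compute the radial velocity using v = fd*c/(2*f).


v = 9120 * 3e8 / (2 * 16000000000.0) = 85.5 m/s

85.5 m/s


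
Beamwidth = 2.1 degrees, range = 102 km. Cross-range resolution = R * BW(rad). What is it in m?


BW_rad = 0.036651914
CR = 102000 * 0.036651914 = 3738.5 m

3738.5 m


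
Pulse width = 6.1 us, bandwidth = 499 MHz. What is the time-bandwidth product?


TBP = 6.1 * 499 = 3043.9

3043.9


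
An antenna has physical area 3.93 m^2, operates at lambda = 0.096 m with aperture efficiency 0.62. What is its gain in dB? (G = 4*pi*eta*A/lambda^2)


G_linear = 4*pi*0.62*3.93/0.096^2 = 3322.4
G_dB = 10*log10(3322.4) = 35.2 dB

35.2 dB


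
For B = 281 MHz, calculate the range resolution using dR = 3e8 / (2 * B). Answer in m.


dR = 3e8 / (2 * 281000000.0) = 0.53 m

0.53 m


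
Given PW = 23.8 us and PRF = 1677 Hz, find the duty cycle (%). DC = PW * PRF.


DC = 23.8e-6 * 1677 * 100 = 3.99%

3.99%


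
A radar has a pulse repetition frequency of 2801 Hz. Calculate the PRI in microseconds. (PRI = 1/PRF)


PRI = 1/2801 = 0.0003570154 s = 357.0 us

357.0 us


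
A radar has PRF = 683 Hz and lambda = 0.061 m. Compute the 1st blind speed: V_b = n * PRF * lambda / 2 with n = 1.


V_blind = 1 * 683 * 0.061 / 2 = 20.8 m/s

20.8 m/s


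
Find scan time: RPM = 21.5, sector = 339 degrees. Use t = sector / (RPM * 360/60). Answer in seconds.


t = 339 / (21.5 * 360) * 60 = 2.63 s

2.63 s


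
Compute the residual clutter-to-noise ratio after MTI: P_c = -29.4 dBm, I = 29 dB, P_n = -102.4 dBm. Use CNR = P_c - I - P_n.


CNR = -29.4 - 29 - (-102.4) = 44.0 dB

44.0 dB


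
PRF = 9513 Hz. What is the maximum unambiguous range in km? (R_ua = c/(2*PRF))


R_ua = 3e8 / (2 * 9513) = 15767.9 m = 15.8 km

15.8 km


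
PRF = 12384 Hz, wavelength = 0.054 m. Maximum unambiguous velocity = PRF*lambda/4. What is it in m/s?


V_ua = 12384 * 0.054 / 4 = 167.2 m/s

167.2 m/s


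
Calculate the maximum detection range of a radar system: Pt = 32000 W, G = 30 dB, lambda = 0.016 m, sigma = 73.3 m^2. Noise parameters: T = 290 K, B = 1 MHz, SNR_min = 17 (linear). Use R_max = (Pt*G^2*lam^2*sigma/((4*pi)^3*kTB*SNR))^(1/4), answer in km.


G_lin = 10^(30/10) = 1000.0
R^4 = 32000 * 1000.0^2 * 0.016^2 * 73.3 / ((4*pi)^3 * 1.38e-23 * 290 * 1000000.0 * 17)
R^4 = 4.44773e18 m^4
R_max = (4.44773e18)^(1/4) = 45923.5 m = 45.9 km

45.9 km


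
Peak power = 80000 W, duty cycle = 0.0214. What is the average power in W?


P_avg = 80000 * 0.0214 = 1712.0 W

1712.0 W


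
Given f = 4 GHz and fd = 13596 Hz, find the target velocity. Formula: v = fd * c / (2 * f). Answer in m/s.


v = 13596 * 3e8 / (2 * 4000000000.0) = 509.9 m/s

509.9 m/s


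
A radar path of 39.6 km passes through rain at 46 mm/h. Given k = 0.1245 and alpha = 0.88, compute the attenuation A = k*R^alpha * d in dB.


gamma = 0.1245 * 46^0.88 = 3.617398 dB/km
A = 3.617398 * 39.6 = 143.25 dB

143.25 dB


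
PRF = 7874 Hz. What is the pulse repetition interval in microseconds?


PRI = 1/7874 = 0.0001270003 s = 127.0 us

127.0 us


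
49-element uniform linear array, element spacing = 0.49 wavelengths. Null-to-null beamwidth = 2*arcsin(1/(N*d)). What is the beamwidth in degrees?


1/(N*d) = 1/(49*0.49) = 0.041649
BW = 2*arcsin(0.041649) = 4.8 degrees

4.8 degrees


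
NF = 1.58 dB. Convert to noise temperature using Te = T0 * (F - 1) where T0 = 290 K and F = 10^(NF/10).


NF_lin = 10^(1.58/10) = 1.438799
Te = 290 * (1.438799 - 1) = 127.3 K

127.3 K


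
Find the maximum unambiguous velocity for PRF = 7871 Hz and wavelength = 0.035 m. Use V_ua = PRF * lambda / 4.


V_ua = 7871 * 0.035 / 4 = 68.9 m/s

68.9 m/s


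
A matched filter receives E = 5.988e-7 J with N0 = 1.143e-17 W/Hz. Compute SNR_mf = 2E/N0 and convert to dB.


SNR_lin = 2 * 5.988e-7 / 1.143e-17 = 1.048e11
SNR_dB = 10*log10(1.048e11) = 110.2 dB

110.2 dB


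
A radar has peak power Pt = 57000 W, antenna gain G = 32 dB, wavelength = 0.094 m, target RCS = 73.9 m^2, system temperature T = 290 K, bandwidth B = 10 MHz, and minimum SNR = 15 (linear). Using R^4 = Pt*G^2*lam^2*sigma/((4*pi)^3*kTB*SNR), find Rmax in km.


G_lin = 10^(32/10) = 1584.893192
R^4 = 57000 * 1584.893192^2 * 0.094^2 * 73.9 / ((4*pi)^3 * 1.38e-23 * 290 * 10000000.0 * 15)
R^4 = 7.84833e19 m^4
R_max = (7.84833e19)^(1/4) = 94122.7 m = 94.1 km

94.1 km


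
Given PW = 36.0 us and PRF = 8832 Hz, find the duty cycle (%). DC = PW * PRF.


DC = 36.0e-6 * 8832 * 100 = 31.8%

31.8%


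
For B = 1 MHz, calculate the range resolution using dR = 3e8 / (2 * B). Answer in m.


dR = 3e8 / (2 * 1000000.0) = 150.0 m

150.0 m


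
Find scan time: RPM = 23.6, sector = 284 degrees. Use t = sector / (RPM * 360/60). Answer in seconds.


t = 284 / (23.6 * 360) * 60 = 2.01 s

2.01 s


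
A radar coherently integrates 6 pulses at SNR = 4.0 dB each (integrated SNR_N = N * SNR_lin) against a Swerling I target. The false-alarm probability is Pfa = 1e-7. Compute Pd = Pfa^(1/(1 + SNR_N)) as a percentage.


SNR_lin = 10^(4.0/10) = 2.51189
SNR_N = 6 * 2.51189 = 15.07134
1/(1 + SNR_N) = 1/16.07134 = 0.0622226
Pd = (1e-7)^0.0622226 = 0.36681
Pd = 36.7%

36.7%


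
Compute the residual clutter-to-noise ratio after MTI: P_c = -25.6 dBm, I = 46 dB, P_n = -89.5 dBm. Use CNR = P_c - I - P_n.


CNR = -25.6 - 46 - (-89.5) = 17.9 dB

17.9 dB


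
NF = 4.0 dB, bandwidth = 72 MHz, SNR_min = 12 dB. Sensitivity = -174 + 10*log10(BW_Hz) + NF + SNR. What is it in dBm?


10*log10(72000000.0) = 78.57
S = -174 + 78.57 + 4.0 + 12 = -79.4 dBm

-79.4 dBm


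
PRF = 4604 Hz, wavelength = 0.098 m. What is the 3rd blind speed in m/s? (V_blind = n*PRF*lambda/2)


V_blind = 3 * 4604 * 0.098 / 2 = 676.8 m/s

676.8 m/s


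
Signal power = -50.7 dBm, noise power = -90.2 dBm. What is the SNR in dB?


SNR = -50.7 - (-90.2) = 39.5 dB

39.5 dB


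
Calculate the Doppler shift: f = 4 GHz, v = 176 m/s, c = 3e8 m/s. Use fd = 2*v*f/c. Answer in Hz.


fd = 2 * 176 * 4000000000.0 / 3e8 = 4693.3 Hz

4693.3 Hz


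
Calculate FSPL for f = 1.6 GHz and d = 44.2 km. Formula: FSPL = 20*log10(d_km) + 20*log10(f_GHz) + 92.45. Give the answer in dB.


20*log10(44.2) = 32.91
20*log10(1.6) = 4.08
FSPL = 129.4 dB

129.4 dB


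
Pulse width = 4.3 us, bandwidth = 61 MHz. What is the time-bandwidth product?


TBP = 4.3 * 61 = 262.3

262.3


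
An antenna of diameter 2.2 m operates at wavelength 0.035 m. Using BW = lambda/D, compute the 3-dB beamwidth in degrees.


BW_rad = 0.035 / 2.2 = 0.015909
BW_deg = 0.91 degrees

0.91 degrees


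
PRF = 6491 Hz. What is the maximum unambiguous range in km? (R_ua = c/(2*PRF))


R_ua = 3e8 / (2 * 6491) = 23108.9 m = 23.1 km

23.1 km


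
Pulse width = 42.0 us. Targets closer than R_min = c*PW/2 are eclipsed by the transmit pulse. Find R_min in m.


R_min = 3e8 * 42.0e-6 / 2 = 6300.0 m

6300.0 m


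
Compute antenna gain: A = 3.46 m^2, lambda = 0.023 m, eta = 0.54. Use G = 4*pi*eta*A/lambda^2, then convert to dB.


G_linear = 4*pi*0.54*3.46/0.023^2 = 44383.76
G_dB = 10*log10(44383.76) = 46.5 dB

46.5 dB


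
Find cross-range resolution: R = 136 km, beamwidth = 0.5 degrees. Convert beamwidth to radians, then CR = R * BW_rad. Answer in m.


BW_rad = 0.008726646
CR = 136000 * 0.008726646 = 1186.8 m

1186.8 m


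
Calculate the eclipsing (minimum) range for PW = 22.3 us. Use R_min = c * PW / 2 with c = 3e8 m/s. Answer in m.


R_min = 3e8 * 22.3e-6 / 2 = 3345.0 m

3345.0 m


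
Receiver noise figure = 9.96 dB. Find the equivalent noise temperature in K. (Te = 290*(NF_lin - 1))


NF_lin = 10^(9.96/10) = 9.908319
Te = 290 * (9.908319 - 1) = 2583.4 K

2583.4 K


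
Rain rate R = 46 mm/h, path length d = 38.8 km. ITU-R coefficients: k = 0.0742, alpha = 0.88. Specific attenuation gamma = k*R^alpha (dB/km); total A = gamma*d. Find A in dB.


gamma = 0.0742 * 46^0.88 = 2.155911 dB/km
A = 2.155911 * 38.8 = 83.65 dB

83.65 dB


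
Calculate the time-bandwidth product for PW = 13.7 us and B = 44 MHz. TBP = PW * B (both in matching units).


TBP = 13.7 * 44 = 602.8

602.8


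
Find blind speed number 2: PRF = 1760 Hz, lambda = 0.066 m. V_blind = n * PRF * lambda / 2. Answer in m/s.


V_blind = 2 * 1760 * 0.066 / 2 = 116.2 m/s

116.2 m/s


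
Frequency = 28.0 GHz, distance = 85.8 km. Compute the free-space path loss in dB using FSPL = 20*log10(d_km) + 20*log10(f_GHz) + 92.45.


20*log10(85.8) = 38.67
20*log10(28.0) = 28.94
FSPL = 160.1 dB

160.1 dB


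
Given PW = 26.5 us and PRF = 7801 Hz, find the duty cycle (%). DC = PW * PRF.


DC = 26.5e-6 * 7801 * 100 = 20.67%

20.67%


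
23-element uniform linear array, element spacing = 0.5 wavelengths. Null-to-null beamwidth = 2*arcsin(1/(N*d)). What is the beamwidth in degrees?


1/(N*d) = 1/(23*0.5) = 0.086957
BW = 2*arcsin(0.086957) = 10.0 degrees

10.0 degrees


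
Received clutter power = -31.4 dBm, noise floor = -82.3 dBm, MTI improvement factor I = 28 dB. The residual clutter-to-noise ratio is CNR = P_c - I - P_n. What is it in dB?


CNR = -31.4 - 28 - (-82.3) = 22.9 dB

22.9 dB


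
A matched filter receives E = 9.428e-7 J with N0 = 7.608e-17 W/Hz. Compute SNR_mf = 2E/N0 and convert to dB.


SNR_lin = 2 * 9.428e-7 / 7.608e-17 = 2.478e10
SNR_dB = 10*log10(2.478e10) = 103.9 dB

103.9 dB


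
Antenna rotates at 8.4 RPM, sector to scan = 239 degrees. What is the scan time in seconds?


t = 239 / (8.4 * 360) * 60 = 4.74 s

4.74 s


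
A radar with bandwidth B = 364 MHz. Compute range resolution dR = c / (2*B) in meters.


dR = 3e8 / (2 * 364000000.0) = 0.41 m

0.41 m


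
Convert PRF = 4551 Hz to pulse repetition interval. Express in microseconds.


PRI = 1/4551 = 0.0002197319 s = 219.7 us

219.7 us


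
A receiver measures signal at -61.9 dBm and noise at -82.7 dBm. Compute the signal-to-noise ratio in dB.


SNR = -61.9 - (-82.7) = 20.8 dB

20.8 dB


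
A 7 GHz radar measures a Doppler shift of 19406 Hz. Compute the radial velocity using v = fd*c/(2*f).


v = 19406 * 3e8 / (2 * 7000000000.0) = 415.8 m/s

415.8 m/s


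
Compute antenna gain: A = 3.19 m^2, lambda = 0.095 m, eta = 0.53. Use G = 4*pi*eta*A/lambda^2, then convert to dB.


G_linear = 4*pi*0.53*3.19/0.095^2 = 2354.12
G_dB = 10*log10(2354.12) = 33.7 dB

33.7 dB


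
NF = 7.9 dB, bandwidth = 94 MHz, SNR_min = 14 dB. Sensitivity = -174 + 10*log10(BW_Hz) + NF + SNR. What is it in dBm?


10*log10(94000000.0) = 79.73
S = -174 + 79.73 + 7.9 + 14 = -72.4 dBm

-72.4 dBm


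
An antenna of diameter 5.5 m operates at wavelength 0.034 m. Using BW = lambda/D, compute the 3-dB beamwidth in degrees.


BW_rad = 0.034 / 5.5 = 0.006182
BW_deg = 0.35 degrees

0.35 degrees


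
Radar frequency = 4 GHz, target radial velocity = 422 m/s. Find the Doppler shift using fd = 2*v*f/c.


fd = 2 * 422 * 4000000000.0 / 3e8 = 11253.3 Hz

11253.3 Hz


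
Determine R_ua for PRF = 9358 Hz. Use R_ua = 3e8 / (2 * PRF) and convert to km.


R_ua = 3e8 / (2 * 9358) = 16029.1 m = 16.0 km

16.0 km


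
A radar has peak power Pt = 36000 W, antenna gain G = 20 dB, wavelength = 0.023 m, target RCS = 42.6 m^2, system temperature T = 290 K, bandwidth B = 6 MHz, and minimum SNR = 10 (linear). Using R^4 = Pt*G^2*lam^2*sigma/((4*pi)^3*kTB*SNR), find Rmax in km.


G_lin = 10^(20/10) = 100.0
R^4 = 36000 * 100.0^2 * 0.023^2 * 42.6 / ((4*pi)^3 * 1.38e-23 * 290 * 6000000.0 * 10)
R^4 = 1.70259e16 m^4
R_max = (1.70259e16)^(1/4) = 11422.9 m = 11.4 km

11.4 km


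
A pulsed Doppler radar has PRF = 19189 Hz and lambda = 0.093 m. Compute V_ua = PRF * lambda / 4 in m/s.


V_ua = 19189 * 0.093 / 4 = 446.1 m/s

446.1 m/s


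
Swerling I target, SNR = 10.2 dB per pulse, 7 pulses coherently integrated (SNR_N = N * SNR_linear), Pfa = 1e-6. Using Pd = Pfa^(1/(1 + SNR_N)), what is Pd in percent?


SNR_lin = 10^(10.2/10) = 10.47129
SNR_N = 7 * 10.47129 = 73.29903
1/(1 + SNR_N) = 1/74.29903 = 0.0134591
Pd = (1e-6)^0.0134591 = 0.83032
Pd = 83.0%

83.0%


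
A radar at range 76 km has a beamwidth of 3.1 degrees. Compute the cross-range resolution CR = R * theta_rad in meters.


BW_rad = 0.054105207
CR = 76000 * 0.054105207 = 4112.0 m

4112.0 m


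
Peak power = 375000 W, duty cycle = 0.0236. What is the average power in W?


P_avg = 375000 * 0.0236 = 8850.0 W

8850.0 W


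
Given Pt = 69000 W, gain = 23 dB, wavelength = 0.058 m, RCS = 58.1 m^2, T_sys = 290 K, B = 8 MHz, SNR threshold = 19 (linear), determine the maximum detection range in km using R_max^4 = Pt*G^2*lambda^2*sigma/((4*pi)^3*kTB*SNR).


G_lin = 10^(23/10) = 199.526231
R^4 = 69000 * 199.526231^2 * 0.058^2 * 58.1 / ((4*pi)^3 * 1.38e-23 * 290 * 8000000.0 * 19)
R^4 = 4.44765e17 m^4
R_max = (4.44765e17)^(1/4) = 25824.5 m = 25.8 km

25.8 km


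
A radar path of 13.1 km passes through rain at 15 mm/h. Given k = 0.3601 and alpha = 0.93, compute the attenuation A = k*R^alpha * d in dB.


gamma = 0.3601 * 15^0.93 = 4.46877 dB/km
A = 4.46877 * 13.1 = 58.54 dB

58.54 dB


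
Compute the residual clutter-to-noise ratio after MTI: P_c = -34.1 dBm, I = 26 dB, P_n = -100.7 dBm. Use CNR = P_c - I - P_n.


CNR = -34.1 - 26 - (-100.7) = 40.6 dB

40.6 dB


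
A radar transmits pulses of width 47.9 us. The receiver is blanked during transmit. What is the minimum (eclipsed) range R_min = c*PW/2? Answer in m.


R_min = 3e8 * 47.9e-6 / 2 = 7185.0 m

7185.0 m


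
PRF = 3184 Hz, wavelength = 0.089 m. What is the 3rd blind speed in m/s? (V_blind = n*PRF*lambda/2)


V_blind = 3 * 3184 * 0.089 / 2 = 425.1 m/s

425.1 m/s


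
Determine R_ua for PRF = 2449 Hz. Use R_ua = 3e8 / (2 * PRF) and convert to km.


R_ua = 3e8 / (2 * 2449) = 61249.5 m = 61.2 km

61.2 km


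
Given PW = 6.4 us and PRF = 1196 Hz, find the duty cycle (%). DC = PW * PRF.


DC = 6.4e-6 * 1196 * 100 = 0.77%

0.77%


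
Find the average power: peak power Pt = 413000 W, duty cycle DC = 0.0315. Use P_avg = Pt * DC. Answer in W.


P_avg = 413000 * 0.0315 = 13009.5 W

13009.5 W


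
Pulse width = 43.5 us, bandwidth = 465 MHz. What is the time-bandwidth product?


TBP = 43.5 * 465 = 20227.5

20227.5


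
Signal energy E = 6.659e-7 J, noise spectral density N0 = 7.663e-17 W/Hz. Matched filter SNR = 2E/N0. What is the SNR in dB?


SNR_lin = 2 * 6.659e-7 / 7.663e-17 = 1.738e10
SNR_dB = 10*log10(1.738e10) = 102.4 dB

102.4 dB


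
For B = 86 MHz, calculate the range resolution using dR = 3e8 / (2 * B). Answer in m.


dR = 3e8 / (2 * 86000000.0) = 1.74 m

1.74 m


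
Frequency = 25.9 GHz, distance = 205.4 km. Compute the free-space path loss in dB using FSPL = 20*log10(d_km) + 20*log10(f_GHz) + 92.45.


20*log10(205.4) = 46.25
20*log10(25.9) = 28.27
FSPL = 167.0 dB

167.0 dB


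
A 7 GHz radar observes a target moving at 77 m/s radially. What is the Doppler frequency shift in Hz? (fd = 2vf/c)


fd = 2 * 77 * 7000000000.0 / 3e8 = 3593.3 Hz

3593.3 Hz


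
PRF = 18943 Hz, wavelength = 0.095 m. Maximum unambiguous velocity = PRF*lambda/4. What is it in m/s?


V_ua = 18943 * 0.095 / 4 = 449.9 m/s

449.9 m/s


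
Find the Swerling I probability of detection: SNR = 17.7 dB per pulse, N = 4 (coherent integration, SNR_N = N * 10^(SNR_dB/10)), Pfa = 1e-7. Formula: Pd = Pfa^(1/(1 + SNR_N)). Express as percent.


SNR_lin = 10^(17.7/10) = 58.88437
SNR_N = 4 * 58.88437 = 235.53748
1/(1 + SNR_N) = 1/236.53748 = 0.0042277
Pd = (1e-7)^0.0042277 = 0.93413
Pd = 93.4%

93.4%


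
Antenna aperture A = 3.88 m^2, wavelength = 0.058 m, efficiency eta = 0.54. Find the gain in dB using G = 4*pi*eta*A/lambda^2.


G_linear = 4*pi*0.54*3.88/0.058^2 = 7826.71
G_dB = 10*log10(7826.71) = 38.9 dB

38.9 dB


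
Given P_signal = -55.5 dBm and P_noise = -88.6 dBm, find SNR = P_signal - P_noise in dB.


SNR = -55.5 - (-88.6) = 33.1 dB

33.1 dB


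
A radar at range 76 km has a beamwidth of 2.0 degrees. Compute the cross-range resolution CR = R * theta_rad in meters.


BW_rad = 0.034906585
CR = 76000 * 0.034906585 = 2652.9 m

2652.9 m


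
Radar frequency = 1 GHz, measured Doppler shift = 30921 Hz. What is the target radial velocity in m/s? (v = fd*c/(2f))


v = 30921 * 3e8 / (2 * 1000000000.0) = 4638.2 m/s

4638.2 m/s


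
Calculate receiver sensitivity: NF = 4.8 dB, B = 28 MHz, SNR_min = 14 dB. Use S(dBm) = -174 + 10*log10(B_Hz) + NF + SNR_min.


10*log10(28000000.0) = 74.47
S = -174 + 74.47 + 4.8 + 14 = -80.7 dBm

-80.7 dBm


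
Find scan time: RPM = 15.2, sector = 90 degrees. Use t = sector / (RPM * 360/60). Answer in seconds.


t = 90 / (15.2 * 360) * 60 = 0.99 s

0.99 s


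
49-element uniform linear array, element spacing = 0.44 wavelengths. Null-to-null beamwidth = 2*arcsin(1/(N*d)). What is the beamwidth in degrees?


1/(N*d) = 1/(49*0.44) = 0.046382
BW = 2*arcsin(0.046382) = 5.3 degrees

5.3 degrees


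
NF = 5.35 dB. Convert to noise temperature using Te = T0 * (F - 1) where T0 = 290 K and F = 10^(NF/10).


NF_lin = 10^(5.35/10) = 3.427678
Te = 290 * (3.427678 - 1) = 704.0 K

704.0 K


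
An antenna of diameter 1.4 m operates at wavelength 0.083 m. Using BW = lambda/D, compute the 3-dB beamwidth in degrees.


BW_rad = 0.083 / 1.4 = 0.059286
BW_deg = 3.4 degrees

3.4 degrees


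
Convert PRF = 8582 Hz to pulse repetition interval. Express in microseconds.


PRI = 1/8582 = 0.000116523 s = 116.5 us

116.5 us


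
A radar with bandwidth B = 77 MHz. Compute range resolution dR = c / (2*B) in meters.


dR = 3e8 / (2 * 77000000.0) = 1.95 m

1.95 m


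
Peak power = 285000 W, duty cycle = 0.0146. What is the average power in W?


P_avg = 285000 * 0.0146 = 4161.0 W

4161.0 W


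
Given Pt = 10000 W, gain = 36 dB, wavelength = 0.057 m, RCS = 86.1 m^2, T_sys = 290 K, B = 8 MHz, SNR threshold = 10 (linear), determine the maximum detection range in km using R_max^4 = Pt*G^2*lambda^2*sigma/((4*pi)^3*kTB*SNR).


G_lin = 10^(36/10) = 3981.071706
R^4 = 10000 * 3981.071706^2 * 0.057^2 * 86.1 / ((4*pi)^3 * 1.38e-23 * 290 * 8000000.0 * 10)
R^4 = 6.97841e19 m^4
R_max = (6.97841e19)^(1/4) = 91398.5 m = 91.4 km

91.4 km


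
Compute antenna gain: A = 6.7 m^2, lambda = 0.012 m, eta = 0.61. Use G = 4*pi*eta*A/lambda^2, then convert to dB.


G_linear = 4*pi*0.61*6.7/0.012^2 = 356658.03
G_dB = 10*log10(356658.03) = 55.5 dB

55.5 dB


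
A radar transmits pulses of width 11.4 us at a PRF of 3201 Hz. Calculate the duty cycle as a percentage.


DC = 11.4e-6 * 3201 * 100 = 3.65%

3.65%


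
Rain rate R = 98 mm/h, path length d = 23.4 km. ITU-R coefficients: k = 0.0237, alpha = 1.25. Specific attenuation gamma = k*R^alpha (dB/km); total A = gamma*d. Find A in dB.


gamma = 0.0237 * 98^1.25 = 7.307704 dB/km
A = 7.307704 * 23.4 = 171.0 dB

171.0 dB


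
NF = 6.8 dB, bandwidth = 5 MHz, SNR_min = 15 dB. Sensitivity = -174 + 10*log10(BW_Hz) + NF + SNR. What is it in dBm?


10*log10(5000000.0) = 66.99
S = -174 + 66.99 + 6.8 + 15 = -85.2 dBm

-85.2 dBm


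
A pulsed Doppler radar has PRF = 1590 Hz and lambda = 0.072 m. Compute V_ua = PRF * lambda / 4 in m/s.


V_ua = 1590 * 0.072 / 4 = 28.6 m/s

28.6 m/s


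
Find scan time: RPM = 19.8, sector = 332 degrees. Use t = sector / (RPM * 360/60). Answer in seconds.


t = 332 / (19.8 * 360) * 60 = 2.79 s

2.79 s


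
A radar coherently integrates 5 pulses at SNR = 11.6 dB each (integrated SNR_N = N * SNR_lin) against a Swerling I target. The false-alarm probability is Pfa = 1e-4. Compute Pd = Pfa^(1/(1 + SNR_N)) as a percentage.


SNR_lin = 10^(11.6/10) = 14.4544
SNR_N = 5 * 14.4544 = 72.272
1/(1 + SNR_N) = 1/73.272 = 0.0136478
Pd = (1e-4)^0.0136478 = 0.88188
Pd = 88.2%

88.2%


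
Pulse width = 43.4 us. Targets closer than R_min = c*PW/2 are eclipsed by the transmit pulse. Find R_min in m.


R_min = 3e8 * 43.4e-6 / 2 = 6510.0 m

6510.0 m


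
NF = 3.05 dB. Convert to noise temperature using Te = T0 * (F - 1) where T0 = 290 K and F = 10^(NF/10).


NF_lin = 10^(3.05/10) = 2.018366
Te = 290 * (2.018366 - 1) = 295.3 K

295.3 K


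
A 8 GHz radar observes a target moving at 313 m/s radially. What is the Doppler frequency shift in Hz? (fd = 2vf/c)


fd = 2 * 313 * 8000000000.0 / 3e8 = 16693.3 Hz

16693.3 Hz


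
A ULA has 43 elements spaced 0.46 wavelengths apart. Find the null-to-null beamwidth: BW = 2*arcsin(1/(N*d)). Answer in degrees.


1/(N*d) = 1/(43*0.46) = 0.050556
BW = 2*arcsin(0.050556) = 5.8 degrees

5.8 degrees


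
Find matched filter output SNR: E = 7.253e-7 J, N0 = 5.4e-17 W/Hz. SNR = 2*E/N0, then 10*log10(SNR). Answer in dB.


SNR_lin = 2 * 7.253e-7 / 5.4e-17 = 2.686e10
SNR_dB = 10*log10(2.686e10) = 104.3 dB

104.3 dB


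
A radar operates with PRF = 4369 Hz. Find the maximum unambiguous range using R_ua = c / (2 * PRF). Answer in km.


R_ua = 3e8 / (2 * 4369) = 34332.8 m = 34.3 km

34.3 km


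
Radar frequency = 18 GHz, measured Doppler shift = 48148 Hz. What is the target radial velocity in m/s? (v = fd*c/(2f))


v = 48148 * 3e8 / (2 * 18000000000.0) = 401.2 m/s

401.2 m/s


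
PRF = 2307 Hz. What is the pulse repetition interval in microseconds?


PRI = 1/2307 = 0.0004334634 s = 433.5 us

433.5 us


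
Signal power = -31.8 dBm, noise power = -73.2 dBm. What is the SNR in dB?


SNR = -31.8 - (-73.2) = 41.4 dB

41.4 dB


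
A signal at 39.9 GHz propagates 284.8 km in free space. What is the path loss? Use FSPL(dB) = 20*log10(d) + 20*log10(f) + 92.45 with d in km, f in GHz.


20*log10(284.8) = 49.09
20*log10(39.9) = 32.02
FSPL = 173.6 dB

173.6 dB


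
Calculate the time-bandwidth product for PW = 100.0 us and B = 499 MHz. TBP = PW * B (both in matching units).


TBP = 100.0 * 499 = 49900.0

49900.0


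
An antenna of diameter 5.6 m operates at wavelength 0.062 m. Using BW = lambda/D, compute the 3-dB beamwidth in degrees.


BW_rad = 0.062 / 5.6 = 0.011071
BW_deg = 0.63 degrees

0.63 degrees


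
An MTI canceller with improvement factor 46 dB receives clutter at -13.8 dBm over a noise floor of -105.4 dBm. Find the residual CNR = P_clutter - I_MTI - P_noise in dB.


CNR = -13.8 - 46 - (-105.4) = 45.6 dB

45.6 dB


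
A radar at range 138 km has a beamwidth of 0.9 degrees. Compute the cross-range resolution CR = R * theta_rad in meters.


BW_rad = 0.015707963
CR = 138000 * 0.015707963 = 2167.7 m

2167.7 m


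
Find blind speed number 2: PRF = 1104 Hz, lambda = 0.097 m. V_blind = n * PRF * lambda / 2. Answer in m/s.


V_blind = 2 * 1104 * 0.097 / 2 = 107.1 m/s

107.1 m/s


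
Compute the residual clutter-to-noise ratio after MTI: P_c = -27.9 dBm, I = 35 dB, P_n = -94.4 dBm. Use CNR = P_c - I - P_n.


CNR = -27.9 - 35 - (-94.4) = 31.5 dB

31.5 dB


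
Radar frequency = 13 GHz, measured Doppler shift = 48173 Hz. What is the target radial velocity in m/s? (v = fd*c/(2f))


v = 48173 * 3e8 / (2 * 13000000000.0) = 555.8 m/s

555.8 m/s


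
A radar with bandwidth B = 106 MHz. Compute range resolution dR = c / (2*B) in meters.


dR = 3e8 / (2 * 106000000.0) = 1.42 m

1.42 m


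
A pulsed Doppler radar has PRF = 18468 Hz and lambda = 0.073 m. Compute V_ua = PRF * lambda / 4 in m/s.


V_ua = 18468 * 0.073 / 4 = 337.0 m/s

337.0 m/s


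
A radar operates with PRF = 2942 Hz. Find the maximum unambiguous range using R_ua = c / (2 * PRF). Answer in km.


R_ua = 3e8 / (2 * 2942) = 50985.7 m = 51.0 km

51.0 km


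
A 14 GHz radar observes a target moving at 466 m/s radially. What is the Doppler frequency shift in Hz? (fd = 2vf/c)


fd = 2 * 466 * 14000000000.0 / 3e8 = 43493.3 Hz

43493.3 Hz


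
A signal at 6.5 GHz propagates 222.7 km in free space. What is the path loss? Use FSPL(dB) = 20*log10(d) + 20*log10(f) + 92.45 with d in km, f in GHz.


20*log10(222.7) = 46.95
20*log10(6.5) = 16.26
FSPL = 155.7 dB

155.7 dB


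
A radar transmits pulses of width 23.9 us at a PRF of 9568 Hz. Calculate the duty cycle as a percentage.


DC = 23.9e-6 * 9568 * 100 = 22.87%

22.87%


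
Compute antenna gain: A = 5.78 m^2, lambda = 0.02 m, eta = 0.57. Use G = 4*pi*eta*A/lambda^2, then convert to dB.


G_linear = 4*pi*0.57*5.78/0.02^2 = 103502.91
G_dB = 10*log10(103502.91) = 50.1 dB

50.1 dB


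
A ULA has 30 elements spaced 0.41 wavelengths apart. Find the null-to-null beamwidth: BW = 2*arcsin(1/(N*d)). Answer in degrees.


1/(N*d) = 1/(30*0.41) = 0.081301
BW = 2*arcsin(0.081301) = 9.3 degrees

9.3 degrees


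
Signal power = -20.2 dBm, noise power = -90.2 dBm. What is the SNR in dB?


SNR = -20.2 - (-90.2) = 70.0 dB

70.0 dB


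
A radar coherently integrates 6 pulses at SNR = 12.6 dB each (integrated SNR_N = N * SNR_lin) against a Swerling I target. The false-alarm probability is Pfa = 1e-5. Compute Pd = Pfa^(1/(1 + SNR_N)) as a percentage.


SNR_lin = 10^(12.6/10) = 18.19701
SNR_N = 6 * 18.19701 = 109.18206
1/(1 + SNR_N) = 1/110.18206 = 0.0090759
Pd = (1e-5)^0.0090759 = 0.90078
Pd = 90.1%

90.1%


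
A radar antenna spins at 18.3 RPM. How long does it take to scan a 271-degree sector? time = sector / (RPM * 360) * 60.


t = 271 / (18.3 * 360) * 60 = 2.47 s

2.47 s


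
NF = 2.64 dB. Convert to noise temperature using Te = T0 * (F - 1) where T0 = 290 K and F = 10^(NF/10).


NF_lin = 10^(2.64/10) = 1.836538
Te = 290 * (1.836538 - 1) = 242.6 K

242.6 K


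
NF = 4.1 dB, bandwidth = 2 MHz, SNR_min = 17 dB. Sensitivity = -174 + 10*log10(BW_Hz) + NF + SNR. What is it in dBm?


10*log10(2000000.0) = 63.01
S = -174 + 63.01 + 4.1 + 17 = -89.9 dBm

-89.9 dBm


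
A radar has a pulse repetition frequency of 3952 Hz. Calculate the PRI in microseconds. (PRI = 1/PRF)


PRI = 1/3952 = 0.0002530364 s = 253.0 us

253.0 us


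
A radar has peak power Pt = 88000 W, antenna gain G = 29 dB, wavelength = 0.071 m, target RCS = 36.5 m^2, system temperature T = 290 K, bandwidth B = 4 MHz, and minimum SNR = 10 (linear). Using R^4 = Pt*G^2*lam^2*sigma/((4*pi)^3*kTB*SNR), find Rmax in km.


G_lin = 10^(29/10) = 794.328235
R^4 = 88000 * 794.328235^2 * 0.071^2 * 36.5 / ((4*pi)^3 * 1.38e-23 * 290 * 4000000.0 * 10)
R^4 = 3.21607e19 m^4
R_max = (3.21607e19)^(1/4) = 75306.3 m = 75.3 km

75.3 km


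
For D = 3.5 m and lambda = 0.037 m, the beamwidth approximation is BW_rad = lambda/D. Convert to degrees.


BW_rad = 0.037 / 3.5 = 0.010571
BW_deg = 0.61 degrees

0.61 degrees


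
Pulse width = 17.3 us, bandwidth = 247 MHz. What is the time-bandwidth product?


TBP = 17.3 * 247 = 4273.1

4273.1


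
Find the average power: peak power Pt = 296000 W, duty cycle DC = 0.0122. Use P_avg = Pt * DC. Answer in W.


P_avg = 296000 * 0.0122 = 3611.2 W

3611.2 W


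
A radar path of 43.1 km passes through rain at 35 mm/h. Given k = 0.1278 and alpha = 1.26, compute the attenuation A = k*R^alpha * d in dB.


gamma = 0.1278 * 35^1.26 = 11.273443 dB/km
A = 11.273443 * 43.1 = 485.89 dB

485.89 dB


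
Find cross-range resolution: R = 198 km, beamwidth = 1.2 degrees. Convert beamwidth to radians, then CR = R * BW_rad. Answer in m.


BW_rad = 0.020943951
CR = 198000 * 0.020943951 = 4146.9 m

4146.9 m


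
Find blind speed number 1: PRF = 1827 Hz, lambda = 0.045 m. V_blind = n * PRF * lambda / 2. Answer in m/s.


V_blind = 1 * 1827 * 0.045 / 2 = 41.1 m/s

41.1 m/s


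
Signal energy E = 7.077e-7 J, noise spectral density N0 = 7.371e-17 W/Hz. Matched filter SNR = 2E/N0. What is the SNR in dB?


SNR_lin = 2 * 7.077e-7 / 7.371e-17 = 1.92e10
SNR_dB = 10*log10(1.92e10) = 102.8 dB

102.8 dB


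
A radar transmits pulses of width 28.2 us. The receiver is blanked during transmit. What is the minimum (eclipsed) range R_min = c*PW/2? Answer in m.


R_min = 3e8 * 28.2e-6 / 2 = 4230.0 m

4230.0 m


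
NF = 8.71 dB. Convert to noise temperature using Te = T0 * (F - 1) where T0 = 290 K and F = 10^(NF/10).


NF_lin = 10^(8.71/10) = 7.430191
Te = 290 * (7.430191 - 1) = 1864.8 K

1864.8 K


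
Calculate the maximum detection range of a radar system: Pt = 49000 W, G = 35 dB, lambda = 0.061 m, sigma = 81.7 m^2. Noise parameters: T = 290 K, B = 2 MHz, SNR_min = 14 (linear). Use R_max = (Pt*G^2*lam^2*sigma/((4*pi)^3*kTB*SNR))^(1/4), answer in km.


G_lin = 10^(35/10) = 3162.27766
R^4 = 49000 * 3162.27766^2 * 0.061^2 * 81.7 / ((4*pi)^3 * 1.38e-23 * 290 * 2000000.0 * 14)
R^4 = 6.69905e20 m^4
R_max = (6.69905e20)^(1/4) = 160880.5 m = 160.9 km

160.9 km


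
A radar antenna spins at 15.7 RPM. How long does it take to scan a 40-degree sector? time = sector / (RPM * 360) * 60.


t = 40 / (15.7 * 360) * 60 = 0.42 s

0.42 s


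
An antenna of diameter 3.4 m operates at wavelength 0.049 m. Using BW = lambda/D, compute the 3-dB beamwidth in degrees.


BW_rad = 0.049 / 3.4 = 0.014412
BW_deg = 0.83 degrees

0.83 degrees


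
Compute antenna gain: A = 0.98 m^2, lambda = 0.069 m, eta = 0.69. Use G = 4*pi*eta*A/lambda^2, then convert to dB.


G_linear = 4*pi*0.69*0.98/0.069^2 = 1784.79
G_dB = 10*log10(1784.79) = 32.5 dB

32.5 dB


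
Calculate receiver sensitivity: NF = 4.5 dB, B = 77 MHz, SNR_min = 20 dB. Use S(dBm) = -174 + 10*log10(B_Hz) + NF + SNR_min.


10*log10(77000000.0) = 78.86
S = -174 + 78.86 + 4.5 + 20 = -70.6 dBm

-70.6 dBm


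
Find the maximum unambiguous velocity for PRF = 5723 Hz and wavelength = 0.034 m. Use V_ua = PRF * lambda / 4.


V_ua = 5723 * 0.034 / 4 = 48.6 m/s

48.6 m/s


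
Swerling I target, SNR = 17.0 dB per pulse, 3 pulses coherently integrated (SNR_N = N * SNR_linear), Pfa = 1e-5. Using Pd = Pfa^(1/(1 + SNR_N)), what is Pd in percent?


SNR_lin = 10^(17.0/10) = 50.11872
SNR_N = 3 * 50.11872 = 150.35616
1/(1 + SNR_N) = 1/151.35616 = 0.0066069
Pd = (1e-5)^0.0066069 = 0.92676
Pd = 92.7%

92.7%


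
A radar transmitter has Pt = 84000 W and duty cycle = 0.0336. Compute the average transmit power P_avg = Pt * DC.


P_avg = 84000 * 0.0336 = 2822.4 W

2822.4 W


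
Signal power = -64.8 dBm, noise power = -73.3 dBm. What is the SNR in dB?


SNR = -64.8 - (-73.3) = 8.5 dB

8.5 dB


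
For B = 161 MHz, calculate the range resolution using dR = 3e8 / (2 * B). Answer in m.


dR = 3e8 / (2 * 161000000.0) = 0.93 m

0.93 m


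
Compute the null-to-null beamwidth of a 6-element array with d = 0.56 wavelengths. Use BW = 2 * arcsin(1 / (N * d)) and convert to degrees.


1/(N*d) = 1/(6*0.56) = 0.297619
BW = 2*arcsin(0.297619) = 34.6 degrees

34.6 degrees


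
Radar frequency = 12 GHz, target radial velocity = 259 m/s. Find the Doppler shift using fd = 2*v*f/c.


fd = 2 * 259 * 12000000000.0 / 3e8 = 20720.0 Hz

20720.0 Hz


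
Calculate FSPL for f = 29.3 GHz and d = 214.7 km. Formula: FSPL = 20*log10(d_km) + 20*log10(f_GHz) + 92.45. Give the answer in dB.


20*log10(214.7) = 46.64
20*log10(29.3) = 29.34
FSPL = 168.4 dB

168.4 dB


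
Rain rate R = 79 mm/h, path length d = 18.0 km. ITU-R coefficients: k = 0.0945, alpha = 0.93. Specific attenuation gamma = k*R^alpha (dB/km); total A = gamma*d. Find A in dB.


gamma = 0.0945 * 79^0.93 = 5.498257 dB/km
A = 5.498257 * 18.0 = 98.97 dB

98.97 dB


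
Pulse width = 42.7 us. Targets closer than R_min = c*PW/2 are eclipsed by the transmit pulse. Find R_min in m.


R_min = 3e8 * 42.7e-6 / 2 = 6405.0 m

6405.0 m


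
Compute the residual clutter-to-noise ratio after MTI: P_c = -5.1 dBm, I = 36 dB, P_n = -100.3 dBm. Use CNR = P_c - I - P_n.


CNR = -5.1 - 36 - (-100.3) = 59.2 dB

59.2 dB


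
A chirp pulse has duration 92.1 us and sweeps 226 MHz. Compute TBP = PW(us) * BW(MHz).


TBP = 92.1 * 226 = 20814.6

20814.6


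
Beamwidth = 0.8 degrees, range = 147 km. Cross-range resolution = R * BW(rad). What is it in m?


BW_rad = 0.013962634
CR = 147000 * 0.013962634 = 2052.5 m

2052.5 m


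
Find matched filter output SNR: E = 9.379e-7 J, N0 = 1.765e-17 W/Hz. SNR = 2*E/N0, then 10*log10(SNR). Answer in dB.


SNR_lin = 2 * 9.379e-7 / 1.765e-17 = 1.063e11
SNR_dB = 10*log10(1.063e11) = 110.3 dB

110.3 dB


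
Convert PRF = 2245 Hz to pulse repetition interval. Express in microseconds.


PRI = 1/2245 = 0.0004454343 s = 445.4 us

445.4 us


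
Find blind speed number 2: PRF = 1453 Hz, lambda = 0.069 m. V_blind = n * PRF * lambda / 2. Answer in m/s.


V_blind = 2 * 1453 * 0.069 / 2 = 100.3 m/s

100.3 m/s


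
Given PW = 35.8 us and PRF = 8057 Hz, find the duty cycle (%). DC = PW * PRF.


DC = 35.8e-6 * 8057 * 100 = 28.84%

28.84%


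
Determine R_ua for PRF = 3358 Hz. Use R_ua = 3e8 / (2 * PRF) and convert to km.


R_ua = 3e8 / (2 * 3358) = 44669.4 m = 44.7 km

44.7 km


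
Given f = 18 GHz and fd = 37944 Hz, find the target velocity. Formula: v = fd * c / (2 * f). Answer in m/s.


v = 37944 * 3e8 / (2 * 18000000000.0) = 316.2 m/s

316.2 m/s


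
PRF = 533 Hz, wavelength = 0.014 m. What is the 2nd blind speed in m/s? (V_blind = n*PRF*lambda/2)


V_blind = 2 * 533 * 0.014 / 2 = 7.5 m/s

7.5 m/s


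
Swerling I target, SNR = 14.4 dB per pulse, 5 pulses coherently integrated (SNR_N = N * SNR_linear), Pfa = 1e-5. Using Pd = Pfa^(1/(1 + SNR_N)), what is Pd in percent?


SNR_lin = 10^(14.4/10) = 27.54229
SNR_N = 5 * 27.54229 = 137.71145
1/(1 + SNR_N) = 1/138.71145 = 0.0072092
Pd = (1e-5)^0.0072092 = 0.92035
Pd = 92.0%

92.0%


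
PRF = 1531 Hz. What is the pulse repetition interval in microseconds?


PRI = 1/1531 = 0.0006531679 s = 653.2 us

653.2 us


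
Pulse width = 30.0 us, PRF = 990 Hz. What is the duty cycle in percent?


DC = 30.0e-6 * 990 * 100 = 2.97%

2.97%


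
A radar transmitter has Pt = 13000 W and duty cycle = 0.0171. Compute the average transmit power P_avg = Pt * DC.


P_avg = 13000 * 0.0171 = 222.3 W

222.3 W


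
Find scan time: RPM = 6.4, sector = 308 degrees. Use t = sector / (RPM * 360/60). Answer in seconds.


t = 308 / (6.4 * 360) * 60 = 8.02 s

8.02 s


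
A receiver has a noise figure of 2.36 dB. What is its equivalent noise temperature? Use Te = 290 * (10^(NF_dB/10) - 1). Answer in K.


NF_lin = 10^(2.36/10) = 1.721869
Te = 290 * (1.721869 - 1) = 209.3 K

209.3 K


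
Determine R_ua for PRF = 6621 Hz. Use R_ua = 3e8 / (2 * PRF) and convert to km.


R_ua = 3e8 / (2 * 6621) = 22655.2 m = 22.7 km

22.7 km


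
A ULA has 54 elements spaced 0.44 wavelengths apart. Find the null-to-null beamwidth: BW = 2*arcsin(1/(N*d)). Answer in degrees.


1/(N*d) = 1/(54*0.44) = 0.042088
BW = 2*arcsin(0.042088) = 4.8 degrees

4.8 degrees


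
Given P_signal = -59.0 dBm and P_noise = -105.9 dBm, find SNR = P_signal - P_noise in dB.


SNR = -59.0 - (-105.9) = 46.9 dB

46.9 dB


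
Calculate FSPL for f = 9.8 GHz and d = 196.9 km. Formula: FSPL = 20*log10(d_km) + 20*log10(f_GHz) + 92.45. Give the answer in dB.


20*log10(196.9) = 45.88
20*log10(9.8) = 19.82
FSPL = 158.2 dB

158.2 dB


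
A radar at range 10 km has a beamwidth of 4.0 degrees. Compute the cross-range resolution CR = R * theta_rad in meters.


BW_rad = 0.06981317
CR = 10000 * 0.06981317 = 698.1 m

698.1 m


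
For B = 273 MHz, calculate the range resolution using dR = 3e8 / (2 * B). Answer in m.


dR = 3e8 / (2 * 273000000.0) = 0.55 m

0.55 m


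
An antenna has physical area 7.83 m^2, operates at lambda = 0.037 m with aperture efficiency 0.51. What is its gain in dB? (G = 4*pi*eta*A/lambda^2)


G_linear = 4*pi*0.51*7.83/0.037^2 = 36655.43
G_dB = 10*log10(36655.43) = 45.6 dB

45.6 dB


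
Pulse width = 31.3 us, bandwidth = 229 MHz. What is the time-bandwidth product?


TBP = 31.3 * 229 = 7167.7

7167.7


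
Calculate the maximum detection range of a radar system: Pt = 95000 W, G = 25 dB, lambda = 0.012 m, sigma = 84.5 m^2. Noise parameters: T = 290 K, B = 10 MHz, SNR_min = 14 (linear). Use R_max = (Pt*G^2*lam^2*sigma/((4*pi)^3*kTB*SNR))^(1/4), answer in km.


G_lin = 10^(25/10) = 316.227766
R^4 = 95000 * 316.227766^2 * 0.012^2 * 84.5 / ((4*pi)^3 * 1.38e-23 * 290 * 10000000.0 * 14)
R^4 = 1.0397e17 m^4
R_max = (1.0397e17)^(1/4) = 17956.7 m = 18.0 km

18.0 km


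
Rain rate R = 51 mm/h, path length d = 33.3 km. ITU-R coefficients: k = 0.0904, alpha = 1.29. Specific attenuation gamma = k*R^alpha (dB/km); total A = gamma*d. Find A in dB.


gamma = 0.0904 * 51^1.29 = 14.418961 dB/km
A = 14.418961 * 33.3 = 480.15 dB

480.15 dB


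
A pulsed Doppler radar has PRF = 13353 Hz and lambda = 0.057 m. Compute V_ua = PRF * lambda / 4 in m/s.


V_ua = 13353 * 0.057 / 4 = 190.3 m/s

190.3 m/s
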